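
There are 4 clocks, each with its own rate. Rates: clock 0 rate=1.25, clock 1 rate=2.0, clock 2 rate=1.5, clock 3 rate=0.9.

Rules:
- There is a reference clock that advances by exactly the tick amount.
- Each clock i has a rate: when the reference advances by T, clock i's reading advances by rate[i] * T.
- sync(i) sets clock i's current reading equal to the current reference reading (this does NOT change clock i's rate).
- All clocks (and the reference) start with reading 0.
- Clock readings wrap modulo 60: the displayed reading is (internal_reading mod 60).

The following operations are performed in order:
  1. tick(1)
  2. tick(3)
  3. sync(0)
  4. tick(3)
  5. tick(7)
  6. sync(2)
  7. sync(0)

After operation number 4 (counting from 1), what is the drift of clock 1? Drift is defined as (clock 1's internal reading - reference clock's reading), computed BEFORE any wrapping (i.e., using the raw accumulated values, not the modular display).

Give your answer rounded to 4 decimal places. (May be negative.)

After op 1 tick(1): ref=1.0000 raw=[1.2500 2.0000 1.5000 0.9000]
After op 2 tick(3): ref=4.0000 raw=[5.0000 8.0000 6.0000 3.6000]
After op 3 sync(0): ref=4.0000 raw=[4.0000 8.0000 6.0000 3.6000]
After op 4 tick(3): ref=7.0000 raw=[7.7500 14.0000 10.5000 6.3000]
Drift of clock 1 after op 4: 14.0000 - 7.0000 = 7.0000

Answer: 7.0000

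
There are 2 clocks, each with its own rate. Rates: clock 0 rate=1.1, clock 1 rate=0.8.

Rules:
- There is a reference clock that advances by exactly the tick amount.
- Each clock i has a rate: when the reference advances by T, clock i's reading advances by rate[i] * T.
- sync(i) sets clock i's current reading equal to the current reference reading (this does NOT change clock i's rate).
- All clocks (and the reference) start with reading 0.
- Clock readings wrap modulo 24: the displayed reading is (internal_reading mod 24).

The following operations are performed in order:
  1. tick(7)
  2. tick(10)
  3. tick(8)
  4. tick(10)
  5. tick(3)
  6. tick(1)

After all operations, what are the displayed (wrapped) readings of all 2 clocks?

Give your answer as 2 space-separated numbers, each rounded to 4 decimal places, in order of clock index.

After op 1 tick(7): ref=7.0000 raw=[7.7000 5.6000]
After op 2 tick(10): ref=17.0000 raw=[18.7000 13.6000]
After op 3 tick(8): ref=25.0000 raw=[27.5000 20.0000]
After op 4 tick(10): ref=35.0000 raw=[38.5000 28.0000]
After op 5 tick(3): ref=38.0000 raw=[41.8000 30.4000]
After op 6 tick(1): ref=39.0000 raw=[42.9000 31.2000]
Wrap final raw readings (mod 24): 42.9000 mod 24 = 18.9000; 31.2000 mod 24 = 7.2000

Answer: 18.9000 7.2000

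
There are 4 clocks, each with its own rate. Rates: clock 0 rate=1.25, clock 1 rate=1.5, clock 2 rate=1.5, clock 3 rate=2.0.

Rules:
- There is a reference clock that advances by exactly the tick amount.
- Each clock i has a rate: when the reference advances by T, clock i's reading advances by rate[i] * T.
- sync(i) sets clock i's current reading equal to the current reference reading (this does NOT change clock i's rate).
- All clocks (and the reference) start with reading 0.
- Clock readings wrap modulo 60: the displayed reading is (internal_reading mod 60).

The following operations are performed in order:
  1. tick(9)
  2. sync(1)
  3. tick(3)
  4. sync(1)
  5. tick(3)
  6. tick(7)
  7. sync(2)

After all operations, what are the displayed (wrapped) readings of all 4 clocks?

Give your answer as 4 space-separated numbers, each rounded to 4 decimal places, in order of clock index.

After op 1 tick(9): ref=9.0000 raw=[11.2500 13.5000 13.5000 18.0000]
After op 2 sync(1): ref=9.0000 raw=[11.2500 9.0000 13.5000 18.0000]
After op 3 tick(3): ref=12.0000 raw=[15.0000 13.5000 18.0000 24.0000]
After op 4 sync(1): ref=12.0000 raw=[15.0000 12.0000 18.0000 24.0000]
After op 5 tick(3): ref=15.0000 raw=[18.7500 16.5000 22.5000 30.0000]
After op 6 tick(7): ref=22.0000 raw=[27.5000 27.0000 33.0000 44.0000]
After op 7 sync(2): ref=22.0000 raw=[27.5000 27.0000 22.0000 44.0000]
Wrap final raw readings (mod 60): 27.5000 mod 60 = 27.5000; 27.0000 mod 60 = 27.0000; 22.0000 mod 60 = 22.0000; 44.0000 mod 60 = 44.0000

Answer: 27.5000 27.0000 22.0000 44.0000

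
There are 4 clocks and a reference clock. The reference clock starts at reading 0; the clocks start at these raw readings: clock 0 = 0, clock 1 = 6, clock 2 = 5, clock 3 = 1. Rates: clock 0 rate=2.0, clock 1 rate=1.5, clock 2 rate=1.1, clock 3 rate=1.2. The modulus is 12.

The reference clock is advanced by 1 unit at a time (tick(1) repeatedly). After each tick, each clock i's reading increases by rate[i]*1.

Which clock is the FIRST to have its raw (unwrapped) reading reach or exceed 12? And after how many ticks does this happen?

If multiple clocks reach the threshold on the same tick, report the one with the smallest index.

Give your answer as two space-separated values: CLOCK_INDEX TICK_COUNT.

clock 0: start=0, rate=2.0, needs 12-0 = 12; ticks = ceil(12/2.0) = ceil(6.0000) = 6; reading at tick 6 = 0 + 2.0*6 = 12.0000
clock 1: start=6, rate=1.5, needs 12-6 = 6; ticks = ceil(6/1.5) = ceil(4.0000) = 4; reading at tick 4 = 6 + 1.5*4 = 12.0000
clock 2: start=5, rate=1.1, needs 12-5 = 7; ticks = ceil(7/1.1) = ceil(6.3636) = 7; reading at tick 7 = 5 + 1.1*7 = 12.7000
clock 3: start=1, rate=1.2, needs 12-1 = 11; ticks = ceil(11/1.2) = ceil(9.1667) = 10; reading at tick 10 = 1 + 1.2*10 = 13.0000
Minimum tick count = 4; winners = [1]; smallest index = 1

Answer: 1 4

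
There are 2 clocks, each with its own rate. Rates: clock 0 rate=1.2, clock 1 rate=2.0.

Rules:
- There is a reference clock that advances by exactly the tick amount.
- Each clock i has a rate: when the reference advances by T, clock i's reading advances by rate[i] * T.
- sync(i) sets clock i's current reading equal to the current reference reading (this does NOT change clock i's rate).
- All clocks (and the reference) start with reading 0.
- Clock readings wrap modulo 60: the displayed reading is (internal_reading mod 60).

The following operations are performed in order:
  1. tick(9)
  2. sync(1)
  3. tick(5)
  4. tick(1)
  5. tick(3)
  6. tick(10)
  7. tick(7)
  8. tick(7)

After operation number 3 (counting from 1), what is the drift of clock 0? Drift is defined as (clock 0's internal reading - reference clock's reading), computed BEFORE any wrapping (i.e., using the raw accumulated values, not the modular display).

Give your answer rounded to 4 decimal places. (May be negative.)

After op 1 tick(9): ref=9.0000 raw=[10.8000 18.0000]
After op 2 sync(1): ref=9.0000 raw=[10.8000 9.0000]
After op 3 tick(5): ref=14.0000 raw=[16.8000 19.0000]
Drift of clock 0 after op 3: 16.8000 - 14.0000 = 2.8000

Answer: 2.8000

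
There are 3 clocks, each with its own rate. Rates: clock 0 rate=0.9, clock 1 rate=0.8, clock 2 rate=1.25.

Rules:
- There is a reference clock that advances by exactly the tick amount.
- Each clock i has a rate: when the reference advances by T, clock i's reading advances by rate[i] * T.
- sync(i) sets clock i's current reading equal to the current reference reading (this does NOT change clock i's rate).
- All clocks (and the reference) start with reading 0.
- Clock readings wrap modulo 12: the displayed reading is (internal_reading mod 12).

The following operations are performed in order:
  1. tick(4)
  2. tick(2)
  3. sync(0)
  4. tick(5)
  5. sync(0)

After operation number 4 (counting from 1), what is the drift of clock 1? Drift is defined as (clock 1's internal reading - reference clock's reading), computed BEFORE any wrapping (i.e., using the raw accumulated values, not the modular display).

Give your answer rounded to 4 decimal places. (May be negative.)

Answer: -2.2000

Derivation:
After op 1 tick(4): ref=4.0000 raw=[3.6000 3.2000 5.0000]
After op 2 tick(2): ref=6.0000 raw=[5.4000 4.8000 7.5000]
After op 3 sync(0): ref=6.0000 raw=[6.0000 4.8000 7.5000]
After op 4 tick(5): ref=11.0000 raw=[10.5000 8.8000 13.7500]
Drift of clock 1 after op 4: 8.8000 - 11.0000 = -2.2000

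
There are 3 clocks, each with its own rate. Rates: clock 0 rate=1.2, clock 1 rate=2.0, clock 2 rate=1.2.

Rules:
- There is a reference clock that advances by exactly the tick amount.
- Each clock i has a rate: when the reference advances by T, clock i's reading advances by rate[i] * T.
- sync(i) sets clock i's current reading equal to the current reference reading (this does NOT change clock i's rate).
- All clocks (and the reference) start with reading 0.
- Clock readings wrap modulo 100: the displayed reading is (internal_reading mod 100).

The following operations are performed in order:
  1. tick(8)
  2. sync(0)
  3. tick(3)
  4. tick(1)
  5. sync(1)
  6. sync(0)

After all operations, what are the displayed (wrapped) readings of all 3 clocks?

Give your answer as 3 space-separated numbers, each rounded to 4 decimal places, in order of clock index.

Answer: 12.0000 12.0000 14.4000

Derivation:
After op 1 tick(8): ref=8.0000 raw=[9.6000 16.0000 9.6000]
After op 2 sync(0): ref=8.0000 raw=[8.0000 16.0000 9.6000]
After op 3 tick(3): ref=11.0000 raw=[11.6000 22.0000 13.2000]
After op 4 tick(1): ref=12.0000 raw=[12.8000 24.0000 14.4000]
After op 5 sync(1): ref=12.0000 raw=[12.8000 12.0000 14.4000]
After op 6 sync(0): ref=12.0000 raw=[12.0000 12.0000 14.4000]
Wrap final raw readings (mod 100): 12.0000 mod 100 = 12.0000; 12.0000 mod 100 = 12.0000; 14.4000 mod 100 = 14.4000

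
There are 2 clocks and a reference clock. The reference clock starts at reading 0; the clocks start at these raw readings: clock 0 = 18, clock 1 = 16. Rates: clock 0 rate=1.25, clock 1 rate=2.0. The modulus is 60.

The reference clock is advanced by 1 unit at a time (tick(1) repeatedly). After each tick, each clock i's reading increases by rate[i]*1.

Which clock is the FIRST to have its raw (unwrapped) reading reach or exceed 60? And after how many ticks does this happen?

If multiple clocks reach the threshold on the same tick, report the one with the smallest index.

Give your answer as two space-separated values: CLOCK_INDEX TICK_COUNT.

clock 0: start=18, rate=1.25, needs 60-18 = 42; ticks = ceil(42/1.25) = ceil(33.6000) = 34; reading at tick 34 = 18 + 1.25*34 = 60.5000
clock 1: start=16, rate=2.0, needs 60-16 = 44; ticks = ceil(44/2.0) = ceil(22.0000) = 22; reading at tick 22 = 16 + 2.0*22 = 60.0000
Minimum tick count = 22; winners = [1]; smallest index = 1

Answer: 1 22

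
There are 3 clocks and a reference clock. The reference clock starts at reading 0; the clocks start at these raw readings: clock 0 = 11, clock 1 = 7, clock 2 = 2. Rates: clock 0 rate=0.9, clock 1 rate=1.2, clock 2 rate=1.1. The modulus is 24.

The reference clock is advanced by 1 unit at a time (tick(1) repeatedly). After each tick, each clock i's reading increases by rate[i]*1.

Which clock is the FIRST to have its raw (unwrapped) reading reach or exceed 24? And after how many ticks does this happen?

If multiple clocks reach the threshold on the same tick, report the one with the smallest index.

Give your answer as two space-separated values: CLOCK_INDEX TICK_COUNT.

clock 0: start=11, rate=0.9, needs 24-11 = 13; ticks = ceil(13/0.9) = ceil(14.4444) = 15; reading at tick 15 = 11 + 0.9*15 = 24.5000
clock 1: start=7, rate=1.2, needs 24-7 = 17; ticks = ceil(17/1.2) = ceil(14.1667) = 15; reading at tick 15 = 7 + 1.2*15 = 25.0000
clock 2: start=2, rate=1.1, needs 24-2 = 22; ticks = ceil(22/1.1) = ceil(20.0000) = 20; reading at tick 20 = 2 + 1.1*20 = 24.0000
Minimum tick count = 15; winners = [0, 1]; smallest index = 0

Answer: 0 15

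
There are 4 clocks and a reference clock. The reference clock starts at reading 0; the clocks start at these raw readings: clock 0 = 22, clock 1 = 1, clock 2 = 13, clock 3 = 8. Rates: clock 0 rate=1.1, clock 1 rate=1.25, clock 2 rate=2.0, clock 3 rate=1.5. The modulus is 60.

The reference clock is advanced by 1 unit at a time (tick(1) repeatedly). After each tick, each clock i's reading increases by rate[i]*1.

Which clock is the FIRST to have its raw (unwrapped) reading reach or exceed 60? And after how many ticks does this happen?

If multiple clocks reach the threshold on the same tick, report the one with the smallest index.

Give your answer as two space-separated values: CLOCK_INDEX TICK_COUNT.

Answer: 2 24

Derivation:
clock 0: start=22, rate=1.1, needs 60-22 = 38; ticks = ceil(38/1.1) = ceil(34.5455) = 35; reading at tick 35 = 22 + 1.1*35 = 60.5000
clock 1: start=1, rate=1.25, needs 60-1 = 59; ticks = ceil(59/1.25) = ceil(47.2000) = 48; reading at tick 48 = 1 + 1.25*48 = 61.0000
clock 2: start=13, rate=2.0, needs 60-13 = 47; ticks = ceil(47/2.0) = ceil(23.5000) = 24; reading at tick 24 = 13 + 2.0*24 = 61.0000
clock 3: start=8, rate=1.5, needs 60-8 = 52; ticks = ceil(52/1.5) = ceil(34.6667) = 35; reading at tick 35 = 8 + 1.5*35 = 60.5000
Minimum tick count = 24; winners = [2]; smallest index = 2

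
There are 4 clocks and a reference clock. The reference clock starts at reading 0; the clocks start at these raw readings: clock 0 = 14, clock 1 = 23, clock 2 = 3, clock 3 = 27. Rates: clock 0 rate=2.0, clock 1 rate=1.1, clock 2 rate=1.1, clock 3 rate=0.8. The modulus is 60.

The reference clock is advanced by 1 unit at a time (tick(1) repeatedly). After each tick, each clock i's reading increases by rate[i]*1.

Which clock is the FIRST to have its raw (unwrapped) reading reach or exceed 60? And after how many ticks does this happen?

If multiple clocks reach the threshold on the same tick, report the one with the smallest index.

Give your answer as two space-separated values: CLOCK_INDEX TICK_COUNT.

Answer: 0 23

Derivation:
clock 0: start=14, rate=2.0, needs 60-14 = 46; ticks = ceil(46/2.0) = ceil(23.0000) = 23; reading at tick 23 = 14 + 2.0*23 = 60.0000
clock 1: start=23, rate=1.1, needs 60-23 = 37; ticks = ceil(37/1.1) = ceil(33.6364) = 34; reading at tick 34 = 23 + 1.1*34 = 60.4000
clock 2: start=3, rate=1.1, needs 60-3 = 57; ticks = ceil(57/1.1) = ceil(51.8182) = 52; reading at tick 52 = 3 + 1.1*52 = 60.2000
clock 3: start=27, rate=0.8, needs 60-27 = 33; ticks = ceil(33/0.8) = ceil(41.2500) = 42; reading at tick 42 = 27 + 0.8*42 = 60.6000
Minimum tick count = 23; winners = [0]; smallest index = 0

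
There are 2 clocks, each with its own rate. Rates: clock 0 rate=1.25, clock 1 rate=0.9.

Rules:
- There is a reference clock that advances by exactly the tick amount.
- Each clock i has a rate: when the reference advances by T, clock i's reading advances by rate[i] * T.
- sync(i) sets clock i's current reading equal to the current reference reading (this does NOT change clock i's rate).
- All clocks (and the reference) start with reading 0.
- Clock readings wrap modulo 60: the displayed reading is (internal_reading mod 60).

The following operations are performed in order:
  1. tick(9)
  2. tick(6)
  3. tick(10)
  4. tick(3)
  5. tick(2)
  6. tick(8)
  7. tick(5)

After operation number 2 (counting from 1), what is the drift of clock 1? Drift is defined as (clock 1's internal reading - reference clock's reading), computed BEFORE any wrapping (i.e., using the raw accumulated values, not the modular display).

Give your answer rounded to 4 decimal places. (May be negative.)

After op 1 tick(9): ref=9.0000 raw=[11.2500 8.1000]
After op 2 tick(6): ref=15.0000 raw=[18.7500 13.5000]
Drift of clock 1 after op 2: 13.5000 - 15.0000 = -1.5000

Answer: -1.5000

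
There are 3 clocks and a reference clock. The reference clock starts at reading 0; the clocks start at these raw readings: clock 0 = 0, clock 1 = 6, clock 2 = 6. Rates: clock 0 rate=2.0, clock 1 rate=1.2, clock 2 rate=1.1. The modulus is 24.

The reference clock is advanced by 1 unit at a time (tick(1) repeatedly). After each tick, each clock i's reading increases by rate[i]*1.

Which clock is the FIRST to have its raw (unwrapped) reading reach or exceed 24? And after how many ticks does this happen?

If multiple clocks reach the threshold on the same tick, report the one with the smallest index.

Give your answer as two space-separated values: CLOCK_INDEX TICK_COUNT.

clock 0: start=0, rate=2.0, needs 24-0 = 24; ticks = ceil(24/2.0) = ceil(12.0000) = 12; reading at tick 12 = 0 + 2.0*12 = 24.0000
clock 1: start=6, rate=1.2, needs 24-6 = 18; ticks = ceil(18/1.2) = ceil(15.0000) = 15; reading at tick 15 = 6 + 1.2*15 = 24.0000
clock 2: start=6, rate=1.1, needs 24-6 = 18; ticks = ceil(18/1.1) = ceil(16.3636) = 17; reading at tick 17 = 6 + 1.1*17 = 24.7000
Minimum tick count = 12; winners = [0]; smallest index = 0

Answer: 0 12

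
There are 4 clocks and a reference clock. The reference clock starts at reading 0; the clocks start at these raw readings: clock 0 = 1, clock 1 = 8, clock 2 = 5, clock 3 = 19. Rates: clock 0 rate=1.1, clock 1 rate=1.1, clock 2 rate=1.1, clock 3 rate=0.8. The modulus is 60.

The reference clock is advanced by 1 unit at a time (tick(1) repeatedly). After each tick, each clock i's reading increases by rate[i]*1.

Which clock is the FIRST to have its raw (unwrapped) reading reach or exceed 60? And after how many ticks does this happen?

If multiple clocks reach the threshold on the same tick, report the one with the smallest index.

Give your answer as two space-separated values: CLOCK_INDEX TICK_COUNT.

Answer: 1 48

Derivation:
clock 0: start=1, rate=1.1, needs 60-1 = 59; ticks = ceil(59/1.1) = ceil(53.6364) = 54; reading at tick 54 = 1 + 1.1*54 = 60.4000
clock 1: start=8, rate=1.1, needs 60-8 = 52; ticks = ceil(52/1.1) = ceil(47.2727) = 48; reading at tick 48 = 8 + 1.1*48 = 60.8000
clock 2: start=5, rate=1.1, needs 60-5 = 55; ticks = ceil(55/1.1) = ceil(50.0000) = 50; reading at tick 50 = 5 + 1.1*50 = 60.0000
clock 3: start=19, rate=0.8, needs 60-19 = 41; ticks = ceil(41/0.8) = ceil(51.2500) = 52; reading at tick 52 = 19 + 0.8*52 = 60.6000
Minimum tick count = 48; winners = [1]; smallest index = 1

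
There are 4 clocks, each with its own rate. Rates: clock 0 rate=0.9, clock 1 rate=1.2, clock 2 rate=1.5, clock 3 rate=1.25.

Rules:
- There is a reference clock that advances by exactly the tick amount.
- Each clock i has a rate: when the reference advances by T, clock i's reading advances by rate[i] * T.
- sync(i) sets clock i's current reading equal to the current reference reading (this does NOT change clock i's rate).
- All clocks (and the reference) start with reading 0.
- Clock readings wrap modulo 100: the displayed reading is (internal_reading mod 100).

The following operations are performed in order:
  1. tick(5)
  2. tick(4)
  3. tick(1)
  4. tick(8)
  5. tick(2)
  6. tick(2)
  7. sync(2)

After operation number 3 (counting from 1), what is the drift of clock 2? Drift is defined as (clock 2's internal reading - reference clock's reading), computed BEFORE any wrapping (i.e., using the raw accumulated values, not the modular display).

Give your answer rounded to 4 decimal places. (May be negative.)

Answer: 5.0000

Derivation:
After op 1 tick(5): ref=5.0000 raw=[4.5000 6.0000 7.5000 6.2500]
After op 2 tick(4): ref=9.0000 raw=[8.1000 10.8000 13.5000 11.2500]
After op 3 tick(1): ref=10.0000 raw=[9.0000 12.0000 15.0000 12.5000]
Drift of clock 2 after op 3: 15.0000 - 10.0000 = 5.0000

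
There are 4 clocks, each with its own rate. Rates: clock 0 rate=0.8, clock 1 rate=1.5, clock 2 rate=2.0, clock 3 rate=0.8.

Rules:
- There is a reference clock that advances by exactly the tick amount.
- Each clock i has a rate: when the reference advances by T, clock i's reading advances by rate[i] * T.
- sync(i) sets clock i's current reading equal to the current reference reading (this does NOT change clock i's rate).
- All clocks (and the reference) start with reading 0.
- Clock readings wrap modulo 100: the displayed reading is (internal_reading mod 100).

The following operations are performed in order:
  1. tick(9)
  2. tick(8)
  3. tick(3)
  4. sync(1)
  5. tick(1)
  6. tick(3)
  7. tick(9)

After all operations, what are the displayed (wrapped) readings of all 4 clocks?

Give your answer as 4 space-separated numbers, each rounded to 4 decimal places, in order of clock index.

Answer: 26.4000 39.5000 66.0000 26.4000

Derivation:
After op 1 tick(9): ref=9.0000 raw=[7.2000 13.5000 18.0000 7.2000]
After op 2 tick(8): ref=17.0000 raw=[13.6000 25.5000 34.0000 13.6000]
After op 3 tick(3): ref=20.0000 raw=[16.0000 30.0000 40.0000 16.0000]
After op 4 sync(1): ref=20.0000 raw=[16.0000 20.0000 40.0000 16.0000]
After op 5 tick(1): ref=21.0000 raw=[16.8000 21.5000 42.0000 16.8000]
After op 6 tick(3): ref=24.0000 raw=[19.2000 26.0000 48.0000 19.2000]
After op 7 tick(9): ref=33.0000 raw=[26.4000 39.5000 66.0000 26.4000]
Wrap final raw readings (mod 100): 26.4000 mod 100 = 26.4000; 39.5000 mod 100 = 39.5000; 66.0000 mod 100 = 66.0000; 26.4000 mod 100 = 26.4000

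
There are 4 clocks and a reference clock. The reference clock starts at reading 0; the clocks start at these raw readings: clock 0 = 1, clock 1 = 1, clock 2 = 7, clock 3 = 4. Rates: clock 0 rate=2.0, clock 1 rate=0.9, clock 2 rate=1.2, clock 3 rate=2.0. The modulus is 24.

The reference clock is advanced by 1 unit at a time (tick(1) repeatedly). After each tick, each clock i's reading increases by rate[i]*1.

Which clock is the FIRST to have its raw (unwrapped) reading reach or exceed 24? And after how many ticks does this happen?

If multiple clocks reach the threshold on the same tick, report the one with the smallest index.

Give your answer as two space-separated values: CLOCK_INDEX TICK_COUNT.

clock 0: start=1, rate=2.0, needs 24-1 = 23; ticks = ceil(23/2.0) = ceil(11.5000) = 12; reading at tick 12 = 1 + 2.0*12 = 25.0000
clock 1: start=1, rate=0.9, needs 24-1 = 23; ticks = ceil(23/0.9) = ceil(25.5556) = 26; reading at tick 26 = 1 + 0.9*26 = 24.4000
clock 2: start=7, rate=1.2, needs 24-7 = 17; ticks = ceil(17/1.2) = ceil(14.1667) = 15; reading at tick 15 = 7 + 1.2*15 = 25.0000
clock 3: start=4, rate=2.0, needs 24-4 = 20; ticks = ceil(20/2.0) = ceil(10.0000) = 10; reading at tick 10 = 4 + 2.0*10 = 24.0000
Minimum tick count = 10; winners = [3]; smallest index = 3

Answer: 3 10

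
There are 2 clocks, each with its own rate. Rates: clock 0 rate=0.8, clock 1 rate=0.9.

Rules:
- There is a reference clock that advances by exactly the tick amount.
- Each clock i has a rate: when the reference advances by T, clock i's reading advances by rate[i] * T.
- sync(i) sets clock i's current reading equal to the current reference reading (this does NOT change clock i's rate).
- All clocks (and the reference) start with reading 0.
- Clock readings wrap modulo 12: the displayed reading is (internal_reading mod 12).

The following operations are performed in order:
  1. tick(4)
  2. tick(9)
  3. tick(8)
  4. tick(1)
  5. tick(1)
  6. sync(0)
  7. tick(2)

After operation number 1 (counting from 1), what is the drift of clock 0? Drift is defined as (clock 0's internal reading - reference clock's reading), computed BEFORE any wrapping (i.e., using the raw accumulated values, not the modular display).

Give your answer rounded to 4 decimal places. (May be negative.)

Answer: -0.8000

Derivation:
After op 1 tick(4): ref=4.0000 raw=[3.2000 3.6000]
Drift of clock 0 after op 1: 3.2000 - 4.0000 = -0.8000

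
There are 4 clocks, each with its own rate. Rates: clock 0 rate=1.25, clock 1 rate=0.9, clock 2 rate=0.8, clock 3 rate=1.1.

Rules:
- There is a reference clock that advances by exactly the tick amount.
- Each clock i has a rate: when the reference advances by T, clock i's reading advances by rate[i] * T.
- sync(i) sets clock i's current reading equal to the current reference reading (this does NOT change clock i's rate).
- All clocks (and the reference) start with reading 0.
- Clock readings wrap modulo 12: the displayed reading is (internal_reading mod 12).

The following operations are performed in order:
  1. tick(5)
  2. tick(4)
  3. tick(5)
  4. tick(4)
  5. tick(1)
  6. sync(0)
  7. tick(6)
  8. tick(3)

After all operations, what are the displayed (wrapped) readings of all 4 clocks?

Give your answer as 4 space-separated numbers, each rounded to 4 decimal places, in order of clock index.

Answer: 6.2500 1.2000 10.4000 6.8000

Derivation:
After op 1 tick(5): ref=5.0000 raw=[6.2500 4.5000 4.0000 5.5000]
After op 2 tick(4): ref=9.0000 raw=[11.2500 8.1000 7.2000 9.9000]
After op 3 tick(5): ref=14.0000 raw=[17.5000 12.6000 11.2000 15.4000]
After op 4 tick(4): ref=18.0000 raw=[22.5000 16.2000 14.4000 19.8000]
After op 5 tick(1): ref=19.0000 raw=[23.7500 17.1000 15.2000 20.9000]
After op 6 sync(0): ref=19.0000 raw=[19.0000 17.1000 15.2000 20.9000]
After op 7 tick(6): ref=25.0000 raw=[26.5000 22.5000 20.0000 27.5000]
After op 8 tick(3): ref=28.0000 raw=[30.2500 25.2000 22.4000 30.8000]
Wrap final raw readings (mod 12): 30.2500 mod 12 = 6.2500; 25.2000 mod 12 = 1.2000; 22.4000 mod 12 = 10.4000; 30.8000 mod 12 = 6.8000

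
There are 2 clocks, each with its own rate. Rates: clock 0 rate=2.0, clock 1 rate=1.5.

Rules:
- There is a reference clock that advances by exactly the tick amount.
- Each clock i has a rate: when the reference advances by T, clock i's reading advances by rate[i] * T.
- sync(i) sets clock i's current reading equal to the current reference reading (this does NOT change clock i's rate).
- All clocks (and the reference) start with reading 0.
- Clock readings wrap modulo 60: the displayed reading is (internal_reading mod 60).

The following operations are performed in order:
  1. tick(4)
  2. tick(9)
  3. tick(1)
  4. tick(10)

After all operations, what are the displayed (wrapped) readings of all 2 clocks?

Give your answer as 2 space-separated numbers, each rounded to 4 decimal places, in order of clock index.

Answer: 48.0000 36.0000

Derivation:
After op 1 tick(4): ref=4.0000 raw=[8.0000 6.0000]
After op 2 tick(9): ref=13.0000 raw=[26.0000 19.5000]
After op 3 tick(1): ref=14.0000 raw=[28.0000 21.0000]
After op 4 tick(10): ref=24.0000 raw=[48.0000 36.0000]
Wrap final raw readings (mod 60): 48.0000 mod 60 = 48.0000; 36.0000 mod 60 = 36.0000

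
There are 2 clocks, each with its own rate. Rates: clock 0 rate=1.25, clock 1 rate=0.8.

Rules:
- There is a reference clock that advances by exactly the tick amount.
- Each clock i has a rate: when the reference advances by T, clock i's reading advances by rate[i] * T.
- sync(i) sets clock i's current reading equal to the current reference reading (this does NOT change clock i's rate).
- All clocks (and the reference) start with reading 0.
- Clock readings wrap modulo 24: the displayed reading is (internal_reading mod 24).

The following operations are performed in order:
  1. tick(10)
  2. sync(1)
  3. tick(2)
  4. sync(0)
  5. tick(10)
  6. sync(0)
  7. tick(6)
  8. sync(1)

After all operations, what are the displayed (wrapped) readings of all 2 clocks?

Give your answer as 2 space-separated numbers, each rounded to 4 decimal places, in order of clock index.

After op 1 tick(10): ref=10.0000 raw=[12.5000 8.0000]
After op 2 sync(1): ref=10.0000 raw=[12.5000 10.0000]
After op 3 tick(2): ref=12.0000 raw=[15.0000 11.6000]
After op 4 sync(0): ref=12.0000 raw=[12.0000 11.6000]
After op 5 tick(10): ref=22.0000 raw=[24.5000 19.6000]
After op 6 sync(0): ref=22.0000 raw=[22.0000 19.6000]
After op 7 tick(6): ref=28.0000 raw=[29.5000 24.4000]
After op 8 sync(1): ref=28.0000 raw=[29.5000 28.0000]
Wrap final raw readings (mod 24): 29.5000 mod 24 = 5.5000; 28.0000 mod 24 = 4.0000

Answer: 5.5000 4.0000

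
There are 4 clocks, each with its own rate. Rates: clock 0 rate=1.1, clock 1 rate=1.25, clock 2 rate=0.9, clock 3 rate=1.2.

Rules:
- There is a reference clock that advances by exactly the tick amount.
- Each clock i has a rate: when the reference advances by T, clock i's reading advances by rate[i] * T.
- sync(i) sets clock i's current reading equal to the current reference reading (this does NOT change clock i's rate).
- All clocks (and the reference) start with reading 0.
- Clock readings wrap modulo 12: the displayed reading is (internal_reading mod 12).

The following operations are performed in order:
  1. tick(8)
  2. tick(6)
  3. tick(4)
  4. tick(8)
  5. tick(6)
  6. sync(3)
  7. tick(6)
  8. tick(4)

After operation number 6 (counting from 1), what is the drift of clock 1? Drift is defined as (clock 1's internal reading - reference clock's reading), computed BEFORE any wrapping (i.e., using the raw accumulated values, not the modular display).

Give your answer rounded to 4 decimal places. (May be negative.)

After op 1 tick(8): ref=8.0000 raw=[8.8000 10.0000 7.2000 9.6000]
After op 2 tick(6): ref=14.0000 raw=[15.4000 17.5000 12.6000 16.8000]
After op 3 tick(4): ref=18.0000 raw=[19.8000 22.5000 16.2000 21.6000]
After op 4 tick(8): ref=26.0000 raw=[28.6000 32.5000 23.4000 31.2000]
After op 5 tick(6): ref=32.0000 raw=[35.2000 40.0000 28.8000 38.4000]
After op 6 sync(3): ref=32.0000 raw=[35.2000 40.0000 28.8000 32.0000]
Drift of clock 1 after op 6: 40.0000 - 32.0000 = 8.0000

Answer: 8.0000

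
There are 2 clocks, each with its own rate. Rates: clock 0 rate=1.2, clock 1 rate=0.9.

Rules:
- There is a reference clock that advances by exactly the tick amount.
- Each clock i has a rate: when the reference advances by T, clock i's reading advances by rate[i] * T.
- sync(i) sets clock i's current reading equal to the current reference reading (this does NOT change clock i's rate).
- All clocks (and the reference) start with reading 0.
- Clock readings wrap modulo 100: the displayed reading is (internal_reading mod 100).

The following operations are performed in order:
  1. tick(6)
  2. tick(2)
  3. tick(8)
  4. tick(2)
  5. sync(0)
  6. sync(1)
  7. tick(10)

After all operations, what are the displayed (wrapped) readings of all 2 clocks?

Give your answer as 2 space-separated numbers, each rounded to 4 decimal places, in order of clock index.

Answer: 30.0000 27.0000

Derivation:
After op 1 tick(6): ref=6.0000 raw=[7.2000 5.4000]
After op 2 tick(2): ref=8.0000 raw=[9.6000 7.2000]
After op 3 tick(8): ref=16.0000 raw=[19.2000 14.4000]
After op 4 tick(2): ref=18.0000 raw=[21.6000 16.2000]
After op 5 sync(0): ref=18.0000 raw=[18.0000 16.2000]
After op 6 sync(1): ref=18.0000 raw=[18.0000 18.0000]
After op 7 tick(10): ref=28.0000 raw=[30.0000 27.0000]
Wrap final raw readings (mod 100): 30.0000 mod 100 = 30.0000; 27.0000 mod 100 = 27.0000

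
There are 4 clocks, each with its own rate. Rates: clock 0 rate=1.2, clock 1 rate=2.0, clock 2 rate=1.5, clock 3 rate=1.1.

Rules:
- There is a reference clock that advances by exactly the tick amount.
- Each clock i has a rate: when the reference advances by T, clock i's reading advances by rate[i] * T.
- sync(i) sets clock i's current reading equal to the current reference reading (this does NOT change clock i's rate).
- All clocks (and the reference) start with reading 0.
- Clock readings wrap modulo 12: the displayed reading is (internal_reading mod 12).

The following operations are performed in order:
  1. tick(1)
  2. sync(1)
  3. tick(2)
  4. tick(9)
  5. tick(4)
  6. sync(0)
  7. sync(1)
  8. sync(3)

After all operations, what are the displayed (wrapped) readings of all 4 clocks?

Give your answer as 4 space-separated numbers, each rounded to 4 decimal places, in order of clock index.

Answer: 4.0000 4.0000 0.0000 4.0000

Derivation:
After op 1 tick(1): ref=1.0000 raw=[1.2000 2.0000 1.5000 1.1000]
After op 2 sync(1): ref=1.0000 raw=[1.2000 1.0000 1.5000 1.1000]
After op 3 tick(2): ref=3.0000 raw=[3.6000 5.0000 4.5000 3.3000]
After op 4 tick(9): ref=12.0000 raw=[14.4000 23.0000 18.0000 13.2000]
After op 5 tick(4): ref=16.0000 raw=[19.2000 31.0000 24.0000 17.6000]
After op 6 sync(0): ref=16.0000 raw=[16.0000 31.0000 24.0000 17.6000]
After op 7 sync(1): ref=16.0000 raw=[16.0000 16.0000 24.0000 17.6000]
After op 8 sync(3): ref=16.0000 raw=[16.0000 16.0000 24.0000 16.0000]
Wrap final raw readings (mod 12): 16.0000 mod 12 = 4.0000; 16.0000 mod 12 = 4.0000; 24.0000 mod 12 = 0.0000; 16.0000 mod 12 = 4.0000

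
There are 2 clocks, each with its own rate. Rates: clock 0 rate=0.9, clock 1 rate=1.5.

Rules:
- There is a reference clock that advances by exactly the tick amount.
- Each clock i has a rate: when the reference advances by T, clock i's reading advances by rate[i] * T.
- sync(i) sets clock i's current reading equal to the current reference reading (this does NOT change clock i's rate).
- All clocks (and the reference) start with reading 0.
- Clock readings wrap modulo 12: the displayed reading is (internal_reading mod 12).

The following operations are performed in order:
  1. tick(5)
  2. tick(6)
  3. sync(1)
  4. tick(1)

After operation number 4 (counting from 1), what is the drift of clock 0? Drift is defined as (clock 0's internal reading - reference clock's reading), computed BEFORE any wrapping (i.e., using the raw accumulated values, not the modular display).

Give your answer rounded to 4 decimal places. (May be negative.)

After op 1 tick(5): ref=5.0000 raw=[4.5000 7.5000]
After op 2 tick(6): ref=11.0000 raw=[9.9000 16.5000]
After op 3 sync(1): ref=11.0000 raw=[9.9000 11.0000]
After op 4 tick(1): ref=12.0000 raw=[10.8000 12.5000]
Drift of clock 0 after op 4: 10.8000 - 12.0000 = -1.2000

Answer: -1.2000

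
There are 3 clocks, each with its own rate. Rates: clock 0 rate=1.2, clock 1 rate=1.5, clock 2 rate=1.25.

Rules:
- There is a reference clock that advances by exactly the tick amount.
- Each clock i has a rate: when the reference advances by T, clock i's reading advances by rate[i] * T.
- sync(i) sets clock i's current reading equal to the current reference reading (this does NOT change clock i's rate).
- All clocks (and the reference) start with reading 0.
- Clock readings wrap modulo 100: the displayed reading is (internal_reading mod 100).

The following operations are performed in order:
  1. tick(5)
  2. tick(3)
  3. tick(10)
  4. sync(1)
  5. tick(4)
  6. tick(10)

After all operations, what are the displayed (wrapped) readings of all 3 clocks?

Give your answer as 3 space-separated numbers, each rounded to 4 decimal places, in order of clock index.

After op 1 tick(5): ref=5.0000 raw=[6.0000 7.5000 6.2500]
After op 2 tick(3): ref=8.0000 raw=[9.6000 12.0000 10.0000]
After op 3 tick(10): ref=18.0000 raw=[21.6000 27.0000 22.5000]
After op 4 sync(1): ref=18.0000 raw=[21.6000 18.0000 22.5000]
After op 5 tick(4): ref=22.0000 raw=[26.4000 24.0000 27.5000]
After op 6 tick(10): ref=32.0000 raw=[38.4000 39.0000 40.0000]
Wrap final raw readings (mod 100): 38.4000 mod 100 = 38.4000; 39.0000 mod 100 = 39.0000; 40.0000 mod 100 = 40.0000

Answer: 38.4000 39.0000 40.0000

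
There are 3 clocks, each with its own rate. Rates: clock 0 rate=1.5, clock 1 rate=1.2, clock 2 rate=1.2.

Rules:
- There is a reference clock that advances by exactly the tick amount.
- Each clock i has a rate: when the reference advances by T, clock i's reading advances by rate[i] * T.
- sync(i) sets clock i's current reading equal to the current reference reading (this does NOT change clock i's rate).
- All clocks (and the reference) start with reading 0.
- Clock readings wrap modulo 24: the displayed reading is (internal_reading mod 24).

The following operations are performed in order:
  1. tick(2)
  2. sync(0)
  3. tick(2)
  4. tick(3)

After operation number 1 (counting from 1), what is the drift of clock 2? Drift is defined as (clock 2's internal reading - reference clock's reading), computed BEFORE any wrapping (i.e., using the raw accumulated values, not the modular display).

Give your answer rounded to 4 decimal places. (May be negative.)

Answer: 0.4000

Derivation:
After op 1 tick(2): ref=2.0000 raw=[3.0000 2.4000 2.4000]
Drift of clock 2 after op 1: 2.4000 - 2.0000 = 0.4000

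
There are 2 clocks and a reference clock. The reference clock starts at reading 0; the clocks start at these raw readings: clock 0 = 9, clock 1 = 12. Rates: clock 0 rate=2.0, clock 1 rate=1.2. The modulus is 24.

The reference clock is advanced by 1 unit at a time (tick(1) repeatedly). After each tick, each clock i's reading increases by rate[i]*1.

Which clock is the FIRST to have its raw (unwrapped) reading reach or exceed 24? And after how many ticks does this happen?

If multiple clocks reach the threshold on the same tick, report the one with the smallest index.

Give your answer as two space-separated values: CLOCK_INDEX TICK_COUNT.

clock 0: start=9, rate=2.0, needs 24-9 = 15; ticks = ceil(15/2.0) = ceil(7.5000) = 8; reading at tick 8 = 9 + 2.0*8 = 25.0000
clock 1: start=12, rate=1.2, needs 24-12 = 12; ticks = ceil(12/1.2) = ceil(10.0000) = 10; reading at tick 10 = 12 + 1.2*10 = 24.0000
Minimum tick count = 8; winners = [0]; smallest index = 0

Answer: 0 8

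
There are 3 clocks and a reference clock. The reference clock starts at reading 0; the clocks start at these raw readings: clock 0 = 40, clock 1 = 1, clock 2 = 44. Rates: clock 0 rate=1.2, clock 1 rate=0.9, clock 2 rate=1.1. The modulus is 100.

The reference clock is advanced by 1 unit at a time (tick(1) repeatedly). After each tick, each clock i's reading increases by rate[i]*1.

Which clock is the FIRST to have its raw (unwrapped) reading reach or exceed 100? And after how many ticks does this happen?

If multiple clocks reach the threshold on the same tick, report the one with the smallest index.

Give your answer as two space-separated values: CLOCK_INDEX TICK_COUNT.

Answer: 0 50

Derivation:
clock 0: start=40, rate=1.2, needs 100-40 = 60; ticks = ceil(60/1.2) = ceil(50.0000) = 50; reading at tick 50 = 40 + 1.2*50 = 100.0000
clock 1: start=1, rate=0.9, needs 100-1 = 99; ticks = ceil(99/0.9) = ceil(110.0000) = 110; reading at tick 110 = 1 + 0.9*110 = 100.0000
clock 2: start=44, rate=1.1, needs 100-44 = 56; ticks = ceil(56/1.1) = ceil(50.9091) = 51; reading at tick 51 = 44 + 1.1*51 = 100.1000
Minimum tick count = 50; winners = [0]; smallest index = 0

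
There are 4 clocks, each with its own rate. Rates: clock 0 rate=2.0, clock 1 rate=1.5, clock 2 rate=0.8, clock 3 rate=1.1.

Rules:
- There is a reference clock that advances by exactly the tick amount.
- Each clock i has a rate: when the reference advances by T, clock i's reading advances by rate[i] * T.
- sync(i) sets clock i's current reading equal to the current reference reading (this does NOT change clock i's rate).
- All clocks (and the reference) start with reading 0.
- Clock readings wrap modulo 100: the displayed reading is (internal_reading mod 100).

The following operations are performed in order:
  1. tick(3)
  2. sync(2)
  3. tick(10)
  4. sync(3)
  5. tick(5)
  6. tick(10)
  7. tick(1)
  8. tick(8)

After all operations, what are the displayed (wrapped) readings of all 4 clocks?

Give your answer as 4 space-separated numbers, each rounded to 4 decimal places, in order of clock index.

After op 1 tick(3): ref=3.0000 raw=[6.0000 4.5000 2.4000 3.3000]
After op 2 sync(2): ref=3.0000 raw=[6.0000 4.5000 3.0000 3.3000]
After op 3 tick(10): ref=13.0000 raw=[26.0000 19.5000 11.0000 14.3000]
After op 4 sync(3): ref=13.0000 raw=[26.0000 19.5000 11.0000 13.0000]
After op 5 tick(5): ref=18.0000 raw=[36.0000 27.0000 15.0000 18.5000]
After op 6 tick(10): ref=28.0000 raw=[56.0000 42.0000 23.0000 29.5000]
After op 7 tick(1): ref=29.0000 raw=[58.0000 43.5000 23.8000 30.6000]
After op 8 tick(8): ref=37.0000 raw=[74.0000 55.5000 30.2000 39.4000]
Wrap final raw readings (mod 100): 74.0000 mod 100 = 74.0000; 55.5000 mod 100 = 55.5000; 30.2000 mod 100 = 30.2000; 39.4000 mod 100 = 39.4000

Answer: 74.0000 55.5000 30.2000 39.4000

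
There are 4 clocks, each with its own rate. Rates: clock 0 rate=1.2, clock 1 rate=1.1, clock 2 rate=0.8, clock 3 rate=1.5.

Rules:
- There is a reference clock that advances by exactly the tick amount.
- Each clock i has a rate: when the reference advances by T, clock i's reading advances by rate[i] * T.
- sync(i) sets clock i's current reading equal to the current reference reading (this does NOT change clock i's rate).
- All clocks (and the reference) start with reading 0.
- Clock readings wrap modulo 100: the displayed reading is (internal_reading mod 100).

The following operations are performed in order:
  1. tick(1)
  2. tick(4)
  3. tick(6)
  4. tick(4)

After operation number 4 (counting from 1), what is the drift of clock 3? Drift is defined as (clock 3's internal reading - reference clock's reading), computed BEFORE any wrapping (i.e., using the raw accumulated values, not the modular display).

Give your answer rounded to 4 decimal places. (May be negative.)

After op 1 tick(1): ref=1.0000 raw=[1.2000 1.1000 0.8000 1.5000]
After op 2 tick(4): ref=5.0000 raw=[6.0000 5.5000 4.0000 7.5000]
After op 3 tick(6): ref=11.0000 raw=[13.2000 12.1000 8.8000 16.5000]
After op 4 tick(4): ref=15.0000 raw=[18.0000 16.5000 12.0000 22.5000]
Drift of clock 3 after op 4: 22.5000 - 15.0000 = 7.5000

Answer: 7.5000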